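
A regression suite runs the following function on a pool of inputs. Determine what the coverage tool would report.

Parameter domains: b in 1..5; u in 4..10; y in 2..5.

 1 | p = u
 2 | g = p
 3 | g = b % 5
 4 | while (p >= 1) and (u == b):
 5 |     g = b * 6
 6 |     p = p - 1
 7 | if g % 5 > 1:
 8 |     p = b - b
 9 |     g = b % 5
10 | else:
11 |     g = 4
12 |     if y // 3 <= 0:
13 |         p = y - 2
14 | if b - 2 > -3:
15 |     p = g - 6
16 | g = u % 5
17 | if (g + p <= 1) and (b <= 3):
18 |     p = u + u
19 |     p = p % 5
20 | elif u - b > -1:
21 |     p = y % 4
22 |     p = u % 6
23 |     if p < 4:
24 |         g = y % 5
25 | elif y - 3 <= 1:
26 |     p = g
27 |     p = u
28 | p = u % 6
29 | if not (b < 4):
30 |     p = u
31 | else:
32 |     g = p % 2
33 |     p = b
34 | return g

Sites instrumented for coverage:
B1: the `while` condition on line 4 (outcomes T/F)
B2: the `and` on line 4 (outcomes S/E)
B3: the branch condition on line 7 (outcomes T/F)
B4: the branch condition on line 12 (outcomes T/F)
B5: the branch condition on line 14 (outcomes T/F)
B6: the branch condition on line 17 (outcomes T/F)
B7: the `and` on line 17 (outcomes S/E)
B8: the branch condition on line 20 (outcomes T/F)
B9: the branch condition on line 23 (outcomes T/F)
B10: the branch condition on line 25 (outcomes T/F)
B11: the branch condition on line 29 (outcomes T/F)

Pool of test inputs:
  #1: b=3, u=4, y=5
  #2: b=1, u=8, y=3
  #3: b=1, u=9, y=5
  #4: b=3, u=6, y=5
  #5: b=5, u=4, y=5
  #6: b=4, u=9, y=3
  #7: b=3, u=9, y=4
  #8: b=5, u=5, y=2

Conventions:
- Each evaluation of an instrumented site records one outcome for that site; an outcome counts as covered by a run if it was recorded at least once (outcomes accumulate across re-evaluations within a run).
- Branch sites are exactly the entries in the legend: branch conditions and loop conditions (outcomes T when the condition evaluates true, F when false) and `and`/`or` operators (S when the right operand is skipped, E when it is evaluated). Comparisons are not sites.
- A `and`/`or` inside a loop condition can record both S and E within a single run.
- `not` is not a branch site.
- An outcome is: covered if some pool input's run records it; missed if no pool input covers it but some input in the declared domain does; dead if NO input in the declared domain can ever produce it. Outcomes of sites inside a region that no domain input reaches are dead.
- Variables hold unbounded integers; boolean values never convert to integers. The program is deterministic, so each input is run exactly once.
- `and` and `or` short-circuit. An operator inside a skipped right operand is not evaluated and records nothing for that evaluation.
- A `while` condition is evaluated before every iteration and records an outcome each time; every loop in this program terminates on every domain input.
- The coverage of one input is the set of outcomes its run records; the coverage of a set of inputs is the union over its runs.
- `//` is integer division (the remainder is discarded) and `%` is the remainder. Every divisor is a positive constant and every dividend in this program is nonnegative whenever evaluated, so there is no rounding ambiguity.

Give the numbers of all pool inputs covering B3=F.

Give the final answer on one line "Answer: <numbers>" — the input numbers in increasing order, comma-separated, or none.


input #1 (b=3, u=4, y=5): does not produce B3=F
input #2 (b=1, u=8, y=3): produces B3=F
input #3 (b=1, u=9, y=5): produces B3=F
input #4 (b=3, u=6, y=5): does not produce B3=F
input #5 (b=5, u=4, y=5): produces B3=F
input #6 (b=4, u=9, y=3): does not produce B3=F
input #7 (b=3, u=9, y=4): does not produce B3=F
input #8 (b=5, u=5, y=2): produces B3=F
Answer: 2, 3, 5, 8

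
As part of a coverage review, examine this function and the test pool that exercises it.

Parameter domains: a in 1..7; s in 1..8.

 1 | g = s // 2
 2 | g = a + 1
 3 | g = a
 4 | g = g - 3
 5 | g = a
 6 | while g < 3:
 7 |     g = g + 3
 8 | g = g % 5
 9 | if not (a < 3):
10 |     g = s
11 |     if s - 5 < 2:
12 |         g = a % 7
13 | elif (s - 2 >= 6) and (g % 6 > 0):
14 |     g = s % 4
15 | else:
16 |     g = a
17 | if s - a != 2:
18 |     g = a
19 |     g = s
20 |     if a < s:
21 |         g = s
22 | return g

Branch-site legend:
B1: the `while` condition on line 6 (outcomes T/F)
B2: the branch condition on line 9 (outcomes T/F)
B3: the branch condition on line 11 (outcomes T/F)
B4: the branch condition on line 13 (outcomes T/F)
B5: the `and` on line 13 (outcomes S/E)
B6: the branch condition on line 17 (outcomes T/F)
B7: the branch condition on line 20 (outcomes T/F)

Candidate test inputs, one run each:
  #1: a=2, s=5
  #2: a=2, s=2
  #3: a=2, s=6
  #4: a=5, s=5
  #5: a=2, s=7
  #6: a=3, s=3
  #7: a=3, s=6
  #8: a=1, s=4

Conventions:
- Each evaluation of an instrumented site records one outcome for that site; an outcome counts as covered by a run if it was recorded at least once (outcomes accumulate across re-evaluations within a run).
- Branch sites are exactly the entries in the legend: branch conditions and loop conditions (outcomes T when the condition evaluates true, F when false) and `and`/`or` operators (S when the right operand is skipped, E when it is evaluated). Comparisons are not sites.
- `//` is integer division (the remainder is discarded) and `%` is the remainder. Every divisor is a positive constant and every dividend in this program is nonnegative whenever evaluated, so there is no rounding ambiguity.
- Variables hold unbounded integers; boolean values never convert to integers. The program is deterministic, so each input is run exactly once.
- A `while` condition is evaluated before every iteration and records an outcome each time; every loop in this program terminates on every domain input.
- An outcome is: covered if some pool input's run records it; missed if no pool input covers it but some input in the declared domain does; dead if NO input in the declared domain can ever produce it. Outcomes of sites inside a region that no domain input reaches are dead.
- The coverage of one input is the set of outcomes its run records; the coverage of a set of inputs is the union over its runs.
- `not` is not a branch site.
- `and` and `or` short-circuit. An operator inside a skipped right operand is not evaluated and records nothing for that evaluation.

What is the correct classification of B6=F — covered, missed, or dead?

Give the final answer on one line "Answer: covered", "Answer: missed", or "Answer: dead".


no pool input records B6=F
but domain input (a=1, s=3) does record it -> reachable, so missed
Answer: missed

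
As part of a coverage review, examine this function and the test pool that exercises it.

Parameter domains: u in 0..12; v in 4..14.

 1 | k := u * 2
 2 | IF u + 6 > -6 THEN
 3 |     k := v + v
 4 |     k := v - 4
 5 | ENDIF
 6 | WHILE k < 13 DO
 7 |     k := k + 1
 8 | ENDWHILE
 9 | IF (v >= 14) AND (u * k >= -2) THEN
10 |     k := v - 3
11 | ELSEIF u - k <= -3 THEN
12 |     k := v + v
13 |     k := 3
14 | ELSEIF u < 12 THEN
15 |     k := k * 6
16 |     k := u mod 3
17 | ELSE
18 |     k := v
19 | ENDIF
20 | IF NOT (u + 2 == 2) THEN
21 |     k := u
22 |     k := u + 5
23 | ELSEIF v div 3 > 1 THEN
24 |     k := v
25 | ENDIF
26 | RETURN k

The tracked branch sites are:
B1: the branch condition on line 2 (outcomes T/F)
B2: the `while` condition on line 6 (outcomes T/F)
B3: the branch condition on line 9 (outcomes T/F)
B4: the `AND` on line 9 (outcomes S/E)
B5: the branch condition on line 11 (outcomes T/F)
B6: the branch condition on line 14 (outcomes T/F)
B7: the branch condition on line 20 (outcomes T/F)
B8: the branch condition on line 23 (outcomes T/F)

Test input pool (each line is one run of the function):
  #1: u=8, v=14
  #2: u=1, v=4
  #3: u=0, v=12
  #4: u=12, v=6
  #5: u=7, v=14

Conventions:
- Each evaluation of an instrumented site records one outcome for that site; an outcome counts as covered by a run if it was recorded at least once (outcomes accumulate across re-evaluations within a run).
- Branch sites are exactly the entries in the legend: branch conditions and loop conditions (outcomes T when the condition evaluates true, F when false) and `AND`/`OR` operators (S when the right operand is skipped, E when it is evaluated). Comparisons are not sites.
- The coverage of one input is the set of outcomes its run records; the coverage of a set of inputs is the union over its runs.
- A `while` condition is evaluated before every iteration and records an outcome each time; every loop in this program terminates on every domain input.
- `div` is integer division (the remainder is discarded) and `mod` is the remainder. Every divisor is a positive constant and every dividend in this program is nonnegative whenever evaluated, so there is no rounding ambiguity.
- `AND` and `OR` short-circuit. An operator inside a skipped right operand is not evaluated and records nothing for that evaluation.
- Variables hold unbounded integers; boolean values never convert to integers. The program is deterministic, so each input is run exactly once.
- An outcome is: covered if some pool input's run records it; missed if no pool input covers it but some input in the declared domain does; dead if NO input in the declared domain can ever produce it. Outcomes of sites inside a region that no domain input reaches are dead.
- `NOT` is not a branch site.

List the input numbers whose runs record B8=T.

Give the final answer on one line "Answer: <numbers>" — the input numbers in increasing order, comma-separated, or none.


input #1 (u=8, v=14): does not produce B8=T
input #2 (u=1, v=4): does not produce B8=T
input #3 (u=0, v=12): produces B8=T
input #4 (u=12, v=6): does not produce B8=T
input #5 (u=7, v=14): does not produce B8=T
Answer: 3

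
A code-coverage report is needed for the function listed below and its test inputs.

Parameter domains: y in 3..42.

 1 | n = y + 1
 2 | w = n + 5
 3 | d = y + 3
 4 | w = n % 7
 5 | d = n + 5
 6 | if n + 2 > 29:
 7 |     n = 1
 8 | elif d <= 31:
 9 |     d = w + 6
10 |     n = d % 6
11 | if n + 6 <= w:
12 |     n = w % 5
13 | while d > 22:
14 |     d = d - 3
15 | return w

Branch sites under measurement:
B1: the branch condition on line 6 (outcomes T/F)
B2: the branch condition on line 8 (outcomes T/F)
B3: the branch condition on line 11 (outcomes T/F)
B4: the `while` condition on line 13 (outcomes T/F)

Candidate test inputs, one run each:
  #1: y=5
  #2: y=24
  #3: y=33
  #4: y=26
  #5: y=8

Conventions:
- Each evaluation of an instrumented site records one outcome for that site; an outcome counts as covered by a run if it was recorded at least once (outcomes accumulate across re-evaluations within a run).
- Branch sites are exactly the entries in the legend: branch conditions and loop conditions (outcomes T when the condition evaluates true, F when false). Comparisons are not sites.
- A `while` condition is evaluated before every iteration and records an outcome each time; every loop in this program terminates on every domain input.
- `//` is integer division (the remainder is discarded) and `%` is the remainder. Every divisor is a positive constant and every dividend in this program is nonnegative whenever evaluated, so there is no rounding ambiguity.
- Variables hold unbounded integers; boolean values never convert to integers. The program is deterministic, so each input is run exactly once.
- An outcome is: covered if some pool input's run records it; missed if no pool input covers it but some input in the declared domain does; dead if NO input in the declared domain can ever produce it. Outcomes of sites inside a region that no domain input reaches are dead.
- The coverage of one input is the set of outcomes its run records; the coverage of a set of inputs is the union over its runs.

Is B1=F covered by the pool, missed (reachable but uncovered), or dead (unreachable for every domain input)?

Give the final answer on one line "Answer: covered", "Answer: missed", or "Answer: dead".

B1=F is recorded by pool input(s) 1, 2, 4, 5 -> covered

Answer: covered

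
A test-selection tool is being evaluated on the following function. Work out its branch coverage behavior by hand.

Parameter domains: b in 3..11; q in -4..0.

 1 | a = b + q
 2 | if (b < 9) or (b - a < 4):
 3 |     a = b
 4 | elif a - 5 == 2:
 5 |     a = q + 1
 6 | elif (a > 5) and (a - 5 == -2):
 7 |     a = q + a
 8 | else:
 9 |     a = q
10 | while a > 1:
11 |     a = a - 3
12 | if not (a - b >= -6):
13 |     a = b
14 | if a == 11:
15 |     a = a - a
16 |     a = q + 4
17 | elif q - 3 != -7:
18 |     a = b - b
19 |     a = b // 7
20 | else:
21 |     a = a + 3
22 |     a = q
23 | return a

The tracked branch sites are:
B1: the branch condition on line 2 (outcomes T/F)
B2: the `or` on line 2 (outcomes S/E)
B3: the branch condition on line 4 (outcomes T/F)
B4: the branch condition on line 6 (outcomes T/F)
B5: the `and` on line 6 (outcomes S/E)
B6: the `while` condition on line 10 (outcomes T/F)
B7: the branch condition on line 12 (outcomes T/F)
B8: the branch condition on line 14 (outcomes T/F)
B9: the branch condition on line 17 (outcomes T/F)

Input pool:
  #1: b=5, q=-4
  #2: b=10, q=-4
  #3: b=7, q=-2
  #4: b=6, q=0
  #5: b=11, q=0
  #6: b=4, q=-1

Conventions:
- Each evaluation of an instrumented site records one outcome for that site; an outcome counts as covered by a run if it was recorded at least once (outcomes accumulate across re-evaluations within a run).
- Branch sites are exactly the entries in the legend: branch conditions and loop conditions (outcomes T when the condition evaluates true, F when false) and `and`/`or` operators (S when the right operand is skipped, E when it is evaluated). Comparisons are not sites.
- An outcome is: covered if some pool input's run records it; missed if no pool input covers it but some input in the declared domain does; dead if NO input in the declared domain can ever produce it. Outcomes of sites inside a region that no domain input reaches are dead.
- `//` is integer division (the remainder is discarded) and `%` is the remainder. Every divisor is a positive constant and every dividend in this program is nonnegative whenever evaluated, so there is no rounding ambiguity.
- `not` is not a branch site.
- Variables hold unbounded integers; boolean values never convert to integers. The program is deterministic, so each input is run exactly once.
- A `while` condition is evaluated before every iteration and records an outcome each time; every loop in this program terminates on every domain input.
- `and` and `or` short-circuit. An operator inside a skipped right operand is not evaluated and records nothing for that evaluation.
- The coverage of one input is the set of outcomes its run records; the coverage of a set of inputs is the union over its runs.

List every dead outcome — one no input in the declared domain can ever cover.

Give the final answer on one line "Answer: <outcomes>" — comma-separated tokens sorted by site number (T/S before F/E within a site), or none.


sweeping the full domain (45 inputs) for each outcome:
  B4=T: no domain input ever produces it -> dead
  reachable outcomes have witnesses, e.g. B1=T (e.g. b=3, q=-4), B1=F (e.g. b=9, q=-4), B2=S (e.g. b=3, q=-4), B2=E (e.g. b=9, q=-4)
Answer: B4=T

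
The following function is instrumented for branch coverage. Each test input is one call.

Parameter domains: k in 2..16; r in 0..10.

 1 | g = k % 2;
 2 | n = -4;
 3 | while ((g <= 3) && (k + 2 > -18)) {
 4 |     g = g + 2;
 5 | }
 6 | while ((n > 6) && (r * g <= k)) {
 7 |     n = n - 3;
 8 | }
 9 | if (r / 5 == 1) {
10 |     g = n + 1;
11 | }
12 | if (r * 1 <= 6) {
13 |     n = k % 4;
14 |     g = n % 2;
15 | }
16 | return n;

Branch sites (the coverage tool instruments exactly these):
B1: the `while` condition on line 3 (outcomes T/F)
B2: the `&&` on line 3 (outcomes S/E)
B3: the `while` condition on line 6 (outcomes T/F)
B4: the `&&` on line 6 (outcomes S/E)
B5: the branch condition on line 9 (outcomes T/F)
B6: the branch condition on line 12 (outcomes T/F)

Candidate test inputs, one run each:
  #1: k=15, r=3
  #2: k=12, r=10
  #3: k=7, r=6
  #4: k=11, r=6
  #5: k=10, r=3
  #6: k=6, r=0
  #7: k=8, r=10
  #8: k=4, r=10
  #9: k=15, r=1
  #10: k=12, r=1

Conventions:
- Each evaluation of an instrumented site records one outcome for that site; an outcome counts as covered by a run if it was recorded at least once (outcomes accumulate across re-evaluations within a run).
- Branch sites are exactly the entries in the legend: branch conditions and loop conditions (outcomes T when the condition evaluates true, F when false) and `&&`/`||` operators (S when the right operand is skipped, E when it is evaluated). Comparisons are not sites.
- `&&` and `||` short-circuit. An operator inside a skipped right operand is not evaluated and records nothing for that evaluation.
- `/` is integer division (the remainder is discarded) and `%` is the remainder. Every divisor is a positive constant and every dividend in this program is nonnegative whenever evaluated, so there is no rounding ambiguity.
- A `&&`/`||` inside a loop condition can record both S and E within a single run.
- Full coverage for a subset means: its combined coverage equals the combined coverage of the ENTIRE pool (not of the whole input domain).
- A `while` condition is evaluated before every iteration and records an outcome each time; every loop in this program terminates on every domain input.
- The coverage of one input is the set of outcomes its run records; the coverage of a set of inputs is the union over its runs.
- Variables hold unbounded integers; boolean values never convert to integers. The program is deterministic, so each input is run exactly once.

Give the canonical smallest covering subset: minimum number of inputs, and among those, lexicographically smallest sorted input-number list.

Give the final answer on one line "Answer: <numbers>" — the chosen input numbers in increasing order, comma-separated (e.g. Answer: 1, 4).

test 1 (k=15, r=3) hits B1=T, B1=F, B2=S, B2=E, B3=F, B4=S, B5=F, B6=T
test 2 (k=12, r=10) hits B1=T, B1=F, B2=S, B2=E, B3=F, B4=S, B5=F, B6=F
test 3 (k=7, r=6) hits B1=T, B1=F, B2=S, B2=E, B3=F, B4=S, B5=T, B6=T
test 4 (k=11, r=6) hits B1=T, B1=F, B2=S, B2=E, B3=F, B4=S, B5=T, B6=T
test 5 (k=10, r=3) hits B1=T, B1=F, B2=S, B2=E, B3=F, B4=S, B5=F, B6=T
test 6 (k=6, r=0) hits B1=T, B1=F, B2=S, B2=E, B3=F, B4=S, B5=F, B6=T
test 7 (k=8, r=10) hits B1=T, B1=F, B2=S, B2=E, B3=F, B4=S, B5=F, B6=F
test 8 (k=4, r=10) hits B1=T, B1=F, B2=S, B2=E, B3=F, B4=S, B5=F, B6=F
test 9 (k=15, r=1) hits B1=T, B1=F, B2=S, B2=E, B3=F, B4=S, B5=F, B6=T
test 10 (k=12, r=1) hits B1=T, B1=F, B2=S, B2=E, B3=F, B4=S, B5=F, B6=T
the full pool covers 10 outcomes: B1=T, B1=F, B2=S, B2=E, B3=F, B4=S, B5=T, B5=F, B6=T, B6=F
every size-1 subset falls short of the 10 outcomes (best: 8/10)
size 2: inputs {2, 3} cover all 10 outcomes, and no lexicographically smaller subset of this size does

Answer: 2, 3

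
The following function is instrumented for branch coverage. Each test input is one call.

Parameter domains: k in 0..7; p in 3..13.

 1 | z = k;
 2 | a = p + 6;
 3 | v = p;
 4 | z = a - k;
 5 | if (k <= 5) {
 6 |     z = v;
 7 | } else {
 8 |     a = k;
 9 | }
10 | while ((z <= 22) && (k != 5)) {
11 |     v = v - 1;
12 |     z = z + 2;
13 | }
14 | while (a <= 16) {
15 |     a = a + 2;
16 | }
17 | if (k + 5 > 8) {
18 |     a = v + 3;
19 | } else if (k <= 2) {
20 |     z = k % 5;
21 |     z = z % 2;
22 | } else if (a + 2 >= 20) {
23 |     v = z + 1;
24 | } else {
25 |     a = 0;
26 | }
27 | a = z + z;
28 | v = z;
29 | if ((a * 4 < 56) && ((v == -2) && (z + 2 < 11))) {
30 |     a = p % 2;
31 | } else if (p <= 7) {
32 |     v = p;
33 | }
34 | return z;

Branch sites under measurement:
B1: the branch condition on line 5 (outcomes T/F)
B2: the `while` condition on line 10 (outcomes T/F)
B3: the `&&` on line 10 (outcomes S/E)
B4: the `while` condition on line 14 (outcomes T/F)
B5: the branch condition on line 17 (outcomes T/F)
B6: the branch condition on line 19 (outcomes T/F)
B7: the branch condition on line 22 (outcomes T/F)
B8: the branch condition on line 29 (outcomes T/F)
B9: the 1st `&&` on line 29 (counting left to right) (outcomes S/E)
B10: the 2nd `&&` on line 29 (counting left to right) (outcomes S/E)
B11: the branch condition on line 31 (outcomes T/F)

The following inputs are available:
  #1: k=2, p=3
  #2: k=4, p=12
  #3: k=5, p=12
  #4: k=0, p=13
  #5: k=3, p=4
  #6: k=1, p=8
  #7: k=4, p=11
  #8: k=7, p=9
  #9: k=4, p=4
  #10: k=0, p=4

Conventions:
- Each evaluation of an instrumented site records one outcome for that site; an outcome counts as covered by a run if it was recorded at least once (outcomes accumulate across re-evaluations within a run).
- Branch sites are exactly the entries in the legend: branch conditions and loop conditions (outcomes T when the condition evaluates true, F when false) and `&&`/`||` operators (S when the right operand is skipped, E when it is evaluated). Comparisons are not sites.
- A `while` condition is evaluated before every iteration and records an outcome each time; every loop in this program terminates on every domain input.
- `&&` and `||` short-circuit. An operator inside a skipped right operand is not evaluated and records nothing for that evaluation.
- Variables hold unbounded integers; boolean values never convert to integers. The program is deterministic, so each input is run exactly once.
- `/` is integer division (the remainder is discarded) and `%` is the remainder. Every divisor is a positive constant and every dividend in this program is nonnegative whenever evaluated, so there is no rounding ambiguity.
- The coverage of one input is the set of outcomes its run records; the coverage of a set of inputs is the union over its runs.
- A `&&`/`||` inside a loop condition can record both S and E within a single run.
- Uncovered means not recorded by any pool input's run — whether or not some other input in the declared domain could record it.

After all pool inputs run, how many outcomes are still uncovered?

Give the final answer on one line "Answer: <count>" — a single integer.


test 1 (k=2, p=3) fires B1->T, B3->E, B2->T, B3->E, B2->T, B3->E, B2->T, B3->E, B2->T, B3->E, B2->T, B3->E, B2->T, B3->E, ...; hits B1=T, B2=T, B2=F, B3=S, B3=E, B4=T, B4=F, B5=F, B6=T, B8=F, B9=E, B10=S, B11=T
test 2 (k=4, p=12) fires B1->T, B3->E, B2->T, B3->E, B2->T, B3->E, B2->T, B3->E, B2->T, B3->E, B2->T, B3->E, B2->T, B3->S, ...; hits B1=T, B2=T, B2=F, B3=S, B3=E, B4=F, B5=T, B8=F, B9=S, B11=F
test 3 (k=5, p=12) fires B1->T, B3->E, B2->F, B4->F, B5->T, B9->S, B8->F, B11->F; hits B1=T, B2=F, B3=E, B4=F, B5=T, B8=F, B9=S, B11=F
test 4 (k=0, p=13) fires B1->T, B3->E, B2->T, B3->E, B2->T, B3->E, B2->T, B3->E, B2->T, B3->E, B2->T, B3->S, B2->F, B4->F, ...; hits B1=T, B2=T, B2=F, B3=S, B3=E, B4=F, B5=F, B6=T, B8=F, B9=E, B10=S, B11=F
test 5 (k=3, p=4) fires B1->T, B3->E, B2->T, B3->E, B2->T, B3->E, B2->T, B3->E, B2->T, B3->E, B2->T, B3->E, B2->T, B3->E, ...; hits B1=T, B2=T, B2=F, B3=S, B3=E, B4=T, B4=F, B5=F, B6=F, B7=T, B8=F, B9=S, B11=T
test 6 (k=1, p=8) fires B1->T, B3->E, B2->T, B3->E, B2->T, B3->E, B2->T, B3->E, B2->T, B3->E, B2->T, B3->E, B2->T, B3->E, ...; hits B1=T, B2=T, B2=F, B3=S, B3=E, B4=T, B4=F, B5=F, B6=T, B8=F, B9=E, B10=S, B11=F
test 7 (k=4, p=11) fires B1->T, B3->E, B2->T, B3->E, B2->T, B3->E, B2->T, B3->E, B2->T, B3->E, B2->T, B3->E, B2->T, B3->S, ...; hits B1=T, B2=T, B2=F, B3=S, B3=E, B4=F, B5=T, B8=F, B9=S, B11=F
test 8 (k=7, p=9) fires B1->F, B3->E, B2->T, B3->E, B2->T, B3->E, B2->T, B3->E, B2->T, B3->E, B2->T, B3->E, B2->T, B3->E, ...; hits B1=F, B2=T, B2=F, B3=S, B3=E, B4=T, B4=F, B5=T, B8=F, B9=S, B11=F
test 9 (k=4, p=4) fires B1->T, B3->E, B2->T, B3->E, B2->T, B3->E, B2->T, B3->E, B2->T, B3->E, B2->T, B3->E, B2->T, B3->E, ...; hits B1=T, B2=T, B2=F, B3=S, B3=E, B4=T, B4=F, B5=T, B8=F, B9=S, B11=T
test 10 (k=0, p=4) fires B1->T, B3->E, B2->T, B3->E, B2->T, B3->E, B2->T, B3->E, B2->T, B3->E, B2->T, B3->E, B2->T, B3->E, ...; hits B1=T, B2=T, B2=F, B3=S, B3=E, B4=T, B4=F, B5=F, B6=T, B8=F, B9=E, B10=S, B11=T
union over the pool: B1=T, B1=F, B2=T, B2=F, B3=S, B3=E, B4=T, B4=F, B5=T, B5=F, B6=T, B6=F, B7=T, B8=F, B9=S, B9=E, B10=S, B11=T, B11=F
uncovered (3 of 22): B7=F, B8=T, B10=E
Answer: 3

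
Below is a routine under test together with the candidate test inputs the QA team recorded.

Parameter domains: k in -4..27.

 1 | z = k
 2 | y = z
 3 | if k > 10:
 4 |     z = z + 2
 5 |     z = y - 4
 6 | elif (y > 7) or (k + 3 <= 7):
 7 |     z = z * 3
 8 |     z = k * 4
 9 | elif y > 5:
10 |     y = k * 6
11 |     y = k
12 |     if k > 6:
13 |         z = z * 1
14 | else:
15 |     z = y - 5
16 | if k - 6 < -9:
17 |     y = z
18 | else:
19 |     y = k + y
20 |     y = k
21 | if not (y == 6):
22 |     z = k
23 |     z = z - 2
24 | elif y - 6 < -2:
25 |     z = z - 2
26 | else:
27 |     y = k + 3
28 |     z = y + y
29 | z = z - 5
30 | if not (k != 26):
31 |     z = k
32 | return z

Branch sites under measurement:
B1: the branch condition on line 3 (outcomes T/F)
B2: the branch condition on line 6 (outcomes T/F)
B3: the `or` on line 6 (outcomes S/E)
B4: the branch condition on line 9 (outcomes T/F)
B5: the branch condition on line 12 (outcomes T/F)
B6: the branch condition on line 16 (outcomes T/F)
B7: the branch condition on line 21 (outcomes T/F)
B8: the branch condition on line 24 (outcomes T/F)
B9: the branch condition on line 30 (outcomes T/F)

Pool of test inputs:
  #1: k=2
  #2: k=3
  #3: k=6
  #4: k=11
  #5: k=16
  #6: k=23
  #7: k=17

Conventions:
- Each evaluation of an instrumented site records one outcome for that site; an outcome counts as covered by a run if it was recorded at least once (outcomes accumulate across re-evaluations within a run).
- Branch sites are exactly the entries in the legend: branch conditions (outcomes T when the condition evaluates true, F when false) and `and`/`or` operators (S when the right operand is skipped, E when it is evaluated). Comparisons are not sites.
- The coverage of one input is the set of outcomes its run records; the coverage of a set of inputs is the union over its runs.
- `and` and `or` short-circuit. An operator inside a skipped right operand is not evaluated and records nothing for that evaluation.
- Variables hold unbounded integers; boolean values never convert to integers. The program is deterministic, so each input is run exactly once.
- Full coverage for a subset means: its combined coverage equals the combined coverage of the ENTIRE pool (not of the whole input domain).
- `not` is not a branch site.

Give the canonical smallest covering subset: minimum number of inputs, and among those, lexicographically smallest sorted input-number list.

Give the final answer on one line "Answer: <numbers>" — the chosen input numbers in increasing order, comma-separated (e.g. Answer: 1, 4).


run #1 (k=2) runs B1->F, B3->E, B2->T, B6->F, B7->T, B9->F; records B1=F, B2=T, B3=E, B6=F, B7=T, B9=F
run #2 (k=3) runs B1->F, B3->E, B2->T, B6->F, B7->T, B9->F; records B1=F, B2=T, B3=E, B6=F, B7=T, B9=F
run #3 (k=6) runs B1->F, B3->E, B2->F, B4->T, B5->F, B6->F, B7->F, B8->F, B9->F; records B1=F, B2=F, B3=E, B4=T, B5=F, B6=F, B7=F, B8=F, B9=F
run #4 (k=11) runs B1->T, B6->F, B7->T, B9->F; records B1=T, B6=F, B7=T, B9=F
run #5 (k=16) runs B1->T, B6->F, B7->T, B9->F; records B1=T, B6=F, B7=T, B9=F
run #6 (k=23) runs B1->T, B6->F, B7->T, B9->F; records B1=T, B6=F, B7=T, B9=F
run #7 (k=17) runs B1->T, B6->F, B7->T, B9->F; records B1=T, B6=F, B7=T, B9=F
union over all inputs: B1=T, B1=F, B2=T, B2=F, B3=E, B4=T, B5=F, B6=F, B7=T, B7=F, B8=F, B9=F (12 outcomes)
size 1 is not enough: best union over all size-1 subsets is 9/12
size 2 is not enough: best union over all size-2 subsets is 11/12
the canonical winner is {1, 3, 4}: size 3, full 12-outcome coverage, earliest index list among size-3 covers
Answer: 1, 3, 4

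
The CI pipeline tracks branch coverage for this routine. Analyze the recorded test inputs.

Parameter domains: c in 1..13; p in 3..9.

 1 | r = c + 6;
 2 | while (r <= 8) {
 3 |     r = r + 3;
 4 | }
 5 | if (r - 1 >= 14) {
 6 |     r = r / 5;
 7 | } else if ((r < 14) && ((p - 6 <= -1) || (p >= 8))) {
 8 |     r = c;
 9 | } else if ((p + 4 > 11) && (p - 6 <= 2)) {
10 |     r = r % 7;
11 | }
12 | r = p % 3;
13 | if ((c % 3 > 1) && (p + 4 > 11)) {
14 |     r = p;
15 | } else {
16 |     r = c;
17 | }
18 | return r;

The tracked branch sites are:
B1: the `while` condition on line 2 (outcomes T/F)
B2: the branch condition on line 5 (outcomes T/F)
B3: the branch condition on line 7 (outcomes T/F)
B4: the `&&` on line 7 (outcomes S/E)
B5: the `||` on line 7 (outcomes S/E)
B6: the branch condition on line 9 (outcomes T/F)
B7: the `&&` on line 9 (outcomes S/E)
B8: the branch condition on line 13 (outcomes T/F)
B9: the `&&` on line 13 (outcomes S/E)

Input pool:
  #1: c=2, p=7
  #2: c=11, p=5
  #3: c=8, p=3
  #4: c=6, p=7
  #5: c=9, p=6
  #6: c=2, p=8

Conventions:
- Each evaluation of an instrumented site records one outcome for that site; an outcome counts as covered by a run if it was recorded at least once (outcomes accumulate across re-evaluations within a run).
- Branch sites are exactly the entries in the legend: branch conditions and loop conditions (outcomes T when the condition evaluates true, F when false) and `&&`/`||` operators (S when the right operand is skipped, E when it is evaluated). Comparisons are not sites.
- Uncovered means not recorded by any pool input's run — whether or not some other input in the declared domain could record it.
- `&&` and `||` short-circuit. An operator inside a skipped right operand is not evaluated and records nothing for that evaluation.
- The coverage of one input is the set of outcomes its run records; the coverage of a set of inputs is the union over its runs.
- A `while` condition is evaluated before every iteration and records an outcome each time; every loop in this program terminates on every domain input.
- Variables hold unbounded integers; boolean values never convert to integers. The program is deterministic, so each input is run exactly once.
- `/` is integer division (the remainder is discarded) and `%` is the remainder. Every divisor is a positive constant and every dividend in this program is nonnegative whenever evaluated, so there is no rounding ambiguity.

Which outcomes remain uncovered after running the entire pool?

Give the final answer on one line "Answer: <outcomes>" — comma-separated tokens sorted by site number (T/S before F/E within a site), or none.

input #1 (c=2, p=7): events B1->T, B1->F, B2->F, B4->E, B5->E, B3->F, B7->S, B6->F, B9->E, B8->F; covers B1=T, B1=F, B2=F, B3=F, B4=E, B5=E, B6=F, B7=S, B8=F, B9=E
input #2 (c=11, p=5): events B1->F, B2->T, B9->E, B8->F; covers B1=F, B2=T, B8=F, B9=E
input #3 (c=8, p=3): events B1->F, B2->F, B4->S, B3->F, B7->S, B6->F, B9->E, B8->F; covers B1=F, B2=F, B3=F, B4=S, B6=F, B7=S, B8=F, B9=E
input #4 (c=6, p=7): events B1->F, B2->F, B4->E, B5->E, B3->F, B7->S, B6->F, B9->S, B8->F; covers B1=F, B2=F, B3=F, B4=E, B5=E, B6=F, B7=S, B8=F, B9=S
input #5 (c=9, p=6): events B1->F, B2->T, B9->S, B8->F; covers B1=F, B2=T, B8=F, B9=S
input #6 (c=2, p=8): events B1->T, B1->F, B2->F, B4->E, B5->E, B3->T, B9->E, B8->T; covers B1=T, B1=F, B2=F, B3=T, B4=E, B5=E, B8=T, B9=E
union over the pool: B1=T, B1=F, B2=T, B2=F, B3=T, B3=F, B4=S, B4=E, B5=E, B6=F, B7=S, B8=T, B8=F, B9=S, B9=E
uncovered (3 of 18): B5=S, B6=T, B7=E

Answer: B5=S, B6=T, B7=E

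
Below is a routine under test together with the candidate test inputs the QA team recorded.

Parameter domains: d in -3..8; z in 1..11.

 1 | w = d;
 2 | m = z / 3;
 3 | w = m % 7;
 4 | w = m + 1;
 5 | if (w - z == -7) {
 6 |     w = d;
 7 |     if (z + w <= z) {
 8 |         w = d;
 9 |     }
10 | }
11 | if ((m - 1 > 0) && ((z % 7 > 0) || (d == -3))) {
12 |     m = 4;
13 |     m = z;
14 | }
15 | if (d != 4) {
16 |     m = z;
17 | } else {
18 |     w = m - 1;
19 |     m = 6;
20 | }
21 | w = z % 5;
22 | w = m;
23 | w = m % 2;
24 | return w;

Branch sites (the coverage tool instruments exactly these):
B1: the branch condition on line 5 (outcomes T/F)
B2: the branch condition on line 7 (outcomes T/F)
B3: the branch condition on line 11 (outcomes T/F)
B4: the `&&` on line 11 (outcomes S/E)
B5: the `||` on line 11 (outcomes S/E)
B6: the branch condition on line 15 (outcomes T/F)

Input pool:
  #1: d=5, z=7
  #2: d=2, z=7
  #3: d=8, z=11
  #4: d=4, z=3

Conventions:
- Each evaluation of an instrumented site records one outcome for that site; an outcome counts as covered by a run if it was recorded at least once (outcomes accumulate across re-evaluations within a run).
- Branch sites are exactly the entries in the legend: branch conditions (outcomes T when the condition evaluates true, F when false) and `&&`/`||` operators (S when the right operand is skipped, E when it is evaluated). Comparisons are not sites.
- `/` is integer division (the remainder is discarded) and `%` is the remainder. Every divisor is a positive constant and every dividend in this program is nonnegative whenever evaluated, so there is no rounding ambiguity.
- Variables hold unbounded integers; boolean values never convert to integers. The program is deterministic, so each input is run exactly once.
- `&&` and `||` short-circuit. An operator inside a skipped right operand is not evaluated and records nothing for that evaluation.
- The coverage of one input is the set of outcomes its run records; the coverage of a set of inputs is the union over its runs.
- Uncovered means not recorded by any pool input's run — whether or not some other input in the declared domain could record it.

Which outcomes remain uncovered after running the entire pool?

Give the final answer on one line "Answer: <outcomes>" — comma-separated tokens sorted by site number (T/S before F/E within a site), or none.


#1 (d=5, z=7) -> B1->F, B4->E, B5->E, B3->F, B6->T; covered: B1=F, B3=F, B4=E, B5=E, B6=T
#2 (d=2, z=7) -> B1->F, B4->E, B5->E, B3->F, B6->T; covered: B1=F, B3=F, B4=E, B5=E, B6=T
#3 (d=8, z=11) -> B1->T, B2->F, B4->E, B5->S, B3->T, B6->T; covered: B1=T, B2=F, B3=T, B4=E, B5=S, B6=T
#4 (d=4, z=3) -> B1->F, B4->S, B3->F, B6->F; covered: B1=F, B3=F, B4=S, B6=F
union over the pool: B1=T, B1=F, B2=F, B3=T, B3=F, B4=S, B4=E, B5=S, B5=E, B6=T, B6=F
uncovered (1 of 12): B2=T
Answer: B2=T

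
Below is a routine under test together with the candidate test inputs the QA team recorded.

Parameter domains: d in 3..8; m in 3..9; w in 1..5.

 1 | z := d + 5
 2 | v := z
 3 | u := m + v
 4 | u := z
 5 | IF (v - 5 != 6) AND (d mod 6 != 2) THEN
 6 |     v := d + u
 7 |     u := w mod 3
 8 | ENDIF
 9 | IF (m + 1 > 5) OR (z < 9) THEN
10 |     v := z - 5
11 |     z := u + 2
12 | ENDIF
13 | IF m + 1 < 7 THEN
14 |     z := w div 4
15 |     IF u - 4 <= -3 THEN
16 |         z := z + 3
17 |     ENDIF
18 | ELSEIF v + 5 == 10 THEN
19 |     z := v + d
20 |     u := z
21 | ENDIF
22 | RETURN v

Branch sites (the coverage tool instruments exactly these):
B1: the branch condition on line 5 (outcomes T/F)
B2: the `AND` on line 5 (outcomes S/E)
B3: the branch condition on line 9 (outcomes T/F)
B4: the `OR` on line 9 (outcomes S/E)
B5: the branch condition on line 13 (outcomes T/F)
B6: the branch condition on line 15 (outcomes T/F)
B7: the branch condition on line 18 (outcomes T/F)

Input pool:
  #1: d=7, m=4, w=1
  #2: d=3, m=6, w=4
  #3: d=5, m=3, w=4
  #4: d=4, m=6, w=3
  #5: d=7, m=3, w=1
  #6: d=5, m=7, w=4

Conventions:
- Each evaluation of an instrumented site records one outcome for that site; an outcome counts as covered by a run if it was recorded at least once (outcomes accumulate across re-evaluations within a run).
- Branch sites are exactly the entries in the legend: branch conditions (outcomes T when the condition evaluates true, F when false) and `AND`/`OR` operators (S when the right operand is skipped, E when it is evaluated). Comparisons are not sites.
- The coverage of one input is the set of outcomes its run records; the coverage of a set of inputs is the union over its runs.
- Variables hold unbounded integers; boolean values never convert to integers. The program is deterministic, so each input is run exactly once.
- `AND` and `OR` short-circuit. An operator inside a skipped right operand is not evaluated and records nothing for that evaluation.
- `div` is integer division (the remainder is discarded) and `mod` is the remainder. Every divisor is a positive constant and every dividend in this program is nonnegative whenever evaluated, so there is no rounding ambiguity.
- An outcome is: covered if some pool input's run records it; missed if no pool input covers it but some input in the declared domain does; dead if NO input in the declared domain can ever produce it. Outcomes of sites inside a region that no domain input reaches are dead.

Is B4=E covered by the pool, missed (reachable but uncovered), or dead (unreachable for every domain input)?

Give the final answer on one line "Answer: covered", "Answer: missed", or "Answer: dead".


B4=E is recorded by pool input(s) 1, 3, 5 -> covered
Answer: covered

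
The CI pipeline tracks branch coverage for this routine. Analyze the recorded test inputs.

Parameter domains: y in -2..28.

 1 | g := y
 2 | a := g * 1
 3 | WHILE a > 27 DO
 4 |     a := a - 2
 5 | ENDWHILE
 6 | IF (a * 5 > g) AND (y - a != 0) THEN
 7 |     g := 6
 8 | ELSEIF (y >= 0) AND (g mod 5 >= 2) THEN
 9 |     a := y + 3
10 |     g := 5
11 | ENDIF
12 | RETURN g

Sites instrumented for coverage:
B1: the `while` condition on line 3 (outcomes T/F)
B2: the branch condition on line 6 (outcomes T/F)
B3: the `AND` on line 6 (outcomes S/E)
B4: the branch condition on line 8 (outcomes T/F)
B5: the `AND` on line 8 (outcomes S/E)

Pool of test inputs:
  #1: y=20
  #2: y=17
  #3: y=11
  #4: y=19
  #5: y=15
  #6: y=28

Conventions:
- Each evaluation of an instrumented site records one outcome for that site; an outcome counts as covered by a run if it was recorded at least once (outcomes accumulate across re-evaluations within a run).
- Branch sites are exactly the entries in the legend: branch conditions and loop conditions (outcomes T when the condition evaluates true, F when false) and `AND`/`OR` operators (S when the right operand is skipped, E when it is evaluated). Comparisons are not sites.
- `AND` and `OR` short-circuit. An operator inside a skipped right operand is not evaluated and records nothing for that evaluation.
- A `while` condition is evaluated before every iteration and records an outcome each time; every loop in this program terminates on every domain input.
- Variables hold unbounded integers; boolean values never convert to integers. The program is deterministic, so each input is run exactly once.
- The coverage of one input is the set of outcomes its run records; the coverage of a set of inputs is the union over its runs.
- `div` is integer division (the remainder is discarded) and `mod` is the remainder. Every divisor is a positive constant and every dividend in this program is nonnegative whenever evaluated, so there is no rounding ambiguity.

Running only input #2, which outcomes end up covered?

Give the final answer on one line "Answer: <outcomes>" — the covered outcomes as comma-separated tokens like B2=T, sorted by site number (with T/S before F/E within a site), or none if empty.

Tracing the run of input #2 (y=17):
  B1->F, B3->E, B2->F, B5->E, B4->T
distinct outcomes covered: B1=F, B2=F, B3=E, B4=T, B5=E

Answer: B1=F, B2=F, B3=E, B4=T, B5=E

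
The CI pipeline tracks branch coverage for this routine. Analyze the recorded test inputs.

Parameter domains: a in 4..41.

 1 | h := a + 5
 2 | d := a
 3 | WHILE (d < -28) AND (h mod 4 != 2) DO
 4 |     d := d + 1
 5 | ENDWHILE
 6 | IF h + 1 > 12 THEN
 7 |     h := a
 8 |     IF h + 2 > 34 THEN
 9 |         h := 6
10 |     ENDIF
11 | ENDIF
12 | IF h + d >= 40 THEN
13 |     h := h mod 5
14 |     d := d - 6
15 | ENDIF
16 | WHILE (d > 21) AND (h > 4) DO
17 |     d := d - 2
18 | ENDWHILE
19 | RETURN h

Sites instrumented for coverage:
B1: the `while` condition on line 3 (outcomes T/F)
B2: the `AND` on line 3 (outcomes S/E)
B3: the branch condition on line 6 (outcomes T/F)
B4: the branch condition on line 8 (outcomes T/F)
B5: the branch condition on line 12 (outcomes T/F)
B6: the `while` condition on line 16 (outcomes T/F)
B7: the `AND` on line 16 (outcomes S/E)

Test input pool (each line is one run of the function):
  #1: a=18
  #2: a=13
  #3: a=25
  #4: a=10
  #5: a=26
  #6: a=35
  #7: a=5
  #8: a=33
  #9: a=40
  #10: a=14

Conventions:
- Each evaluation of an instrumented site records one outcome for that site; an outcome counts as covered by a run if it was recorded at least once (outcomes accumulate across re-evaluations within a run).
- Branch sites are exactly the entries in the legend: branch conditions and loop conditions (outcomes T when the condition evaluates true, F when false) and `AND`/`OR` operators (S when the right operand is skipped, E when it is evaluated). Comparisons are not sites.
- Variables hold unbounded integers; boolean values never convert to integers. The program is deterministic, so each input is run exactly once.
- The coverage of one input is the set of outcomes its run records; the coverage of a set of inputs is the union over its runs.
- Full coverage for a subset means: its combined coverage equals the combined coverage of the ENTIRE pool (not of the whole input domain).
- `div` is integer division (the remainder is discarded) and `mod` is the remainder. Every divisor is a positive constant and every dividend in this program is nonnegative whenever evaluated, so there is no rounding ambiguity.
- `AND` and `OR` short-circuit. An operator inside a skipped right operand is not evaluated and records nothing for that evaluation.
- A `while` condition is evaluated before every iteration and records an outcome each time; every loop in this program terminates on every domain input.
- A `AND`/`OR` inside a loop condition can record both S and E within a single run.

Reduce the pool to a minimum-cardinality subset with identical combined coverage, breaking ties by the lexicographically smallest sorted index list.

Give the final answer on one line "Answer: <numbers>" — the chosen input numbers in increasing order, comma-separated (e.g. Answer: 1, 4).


#1 (a=18) -> covered: B1=F, B2=S, B3=T, B4=F, B5=F, B6=F, B7=S
#2 (a=13) -> covered: B1=F, B2=S, B3=T, B4=F, B5=F, B6=F, B7=S
#3 (a=25) -> covered: B1=F, B2=S, B3=T, B4=F, B5=T, B6=F, B7=S
#4 (a=10) -> covered: B1=F, B2=S, B3=T, B4=F, B5=F, B6=F, B7=S
#5 (a=26) -> covered: B1=F, B2=S, B3=T, B4=F, B5=T, B6=F, B7=S
#6 (a=35) -> covered: B1=F, B2=S, B3=T, B4=T, B5=T, B6=F, B7=E
#7 (a=5) -> covered: B1=F, B2=S, B3=F, B5=F, B6=F, B7=S
#8 (a=33) -> covered: B1=F, B2=S, B3=T, B4=T, B5=F, B6=T, B6=F, B7=S, B7=E
#9 (a=40) -> covered: B1=F, B2=S, B3=T, B4=T, B5=T, B6=F, B7=E
#10 (a=14) -> covered: B1=F, B2=S, B3=T, B4=F, B5=F, B6=F, B7=S
pool-wide coverage (12 outcomes): B1=F, B2=S, B3=T, B3=F, B4=T, B4=F, B5=T, B5=F, B6=T, B6=F, B7=S, B7=E
no size-1 subset reaches all 12 outcomes (best union: 9/12)
no size-2 subset reaches all 12 outcomes (best union: 11/12)
the canonical winner is {3, 7, 8}: size 3, full 12-outcome coverage, earliest index list among size-3 covers
Answer: 3, 7, 8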